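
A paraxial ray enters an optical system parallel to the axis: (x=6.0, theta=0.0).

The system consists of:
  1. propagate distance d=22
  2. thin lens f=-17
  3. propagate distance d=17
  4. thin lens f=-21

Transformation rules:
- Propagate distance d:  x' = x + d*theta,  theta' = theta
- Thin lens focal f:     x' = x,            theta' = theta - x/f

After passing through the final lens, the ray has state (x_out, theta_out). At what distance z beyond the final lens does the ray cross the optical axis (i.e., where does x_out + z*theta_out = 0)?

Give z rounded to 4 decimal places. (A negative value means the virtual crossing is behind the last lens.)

Answer: -12.9818

Derivation:
Initial: x=6.0000 theta=0.0000
After 1 (propagate distance d=22): x=6.0000 theta=0.0000
After 2 (thin lens f=-17): x=6.0000 theta=6/17 (≈0.3529)
After 3 (propagate distance d=17): x=12.0000 theta=6/17 (≈0.3529)
After 4 (thin lens f=-21): x=12.0000 theta=110/119 (≈0.9244)
z_focus = -x_out/theta_out = -(12.0000)/(110/119) = -714/55 ≈ -12.9818
Rounded to 4 decimal places: z = -12.9818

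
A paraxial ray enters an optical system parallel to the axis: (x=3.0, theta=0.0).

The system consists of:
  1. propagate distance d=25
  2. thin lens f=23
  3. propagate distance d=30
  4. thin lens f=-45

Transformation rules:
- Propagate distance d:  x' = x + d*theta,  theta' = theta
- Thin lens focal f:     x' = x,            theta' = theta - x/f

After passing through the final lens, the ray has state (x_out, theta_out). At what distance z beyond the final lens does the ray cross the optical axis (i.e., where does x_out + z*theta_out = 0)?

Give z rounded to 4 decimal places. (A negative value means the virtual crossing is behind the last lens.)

Answer: -6.0577

Derivation:
Initial: x=3.0000 theta=0.0000
After 1 (propagate distance d=25): x=3.0000 theta=0.0000
After 2 (thin lens f=23): x=3.0000 theta=-3/23 (≈-0.1304)
After 3 (propagate distance d=30): x=-21/23 (≈-0.9130) theta=-3/23 (≈-0.1304)
After 4 (thin lens f=-45): x=-21/23 (≈-0.9130) theta=-52/345 (≈-0.1507)
z_focus = -x_out/theta_out = -(-21/23)/(-52/345) = -315/52 ≈ -6.0577
Rounded to 4 decimal places: z = -6.0577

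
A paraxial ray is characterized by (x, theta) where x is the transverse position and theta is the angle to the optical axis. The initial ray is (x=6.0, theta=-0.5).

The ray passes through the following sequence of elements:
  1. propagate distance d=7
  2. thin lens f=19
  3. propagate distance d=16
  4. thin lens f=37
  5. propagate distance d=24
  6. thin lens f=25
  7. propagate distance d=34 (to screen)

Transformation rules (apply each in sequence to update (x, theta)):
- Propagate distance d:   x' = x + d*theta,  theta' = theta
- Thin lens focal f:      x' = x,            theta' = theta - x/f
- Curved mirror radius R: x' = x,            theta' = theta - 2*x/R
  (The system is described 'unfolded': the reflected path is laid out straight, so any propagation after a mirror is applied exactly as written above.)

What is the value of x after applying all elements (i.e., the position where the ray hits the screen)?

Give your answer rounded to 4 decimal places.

Initial: x=6.0000 theta=-0.5000
After 1 (propagate distance d=7): x=2.5000 theta=-0.5000
After 2 (thin lens f=19): x=2.5000 theta=-12/19 (≈-0.6316)
After 3 (propagate distance d=16): x=-289/38 (≈-7.6053) theta=-12/19 (≈-0.6316)
After 4 (thin lens f=37): x=-289/38 (≈-7.6053) theta=-599/1406 (≈-0.4260)
After 5 (propagate distance d=24): x=-25069/1406 (≈-17.8300) theta=-599/1406 (≈-0.4260)
After 6 (thin lens f=25): x=-25069/1406 (≈-17.8300) theta=5047/17575 (≈0.2872)
After 7 (propagate distance d=34 (to screen)): x=-283529/35150 (≈-8.0663) theta=5047/17575 (≈0.2872)
Rounded to 4 decimal places: x = -8.0663

Answer: -8.0663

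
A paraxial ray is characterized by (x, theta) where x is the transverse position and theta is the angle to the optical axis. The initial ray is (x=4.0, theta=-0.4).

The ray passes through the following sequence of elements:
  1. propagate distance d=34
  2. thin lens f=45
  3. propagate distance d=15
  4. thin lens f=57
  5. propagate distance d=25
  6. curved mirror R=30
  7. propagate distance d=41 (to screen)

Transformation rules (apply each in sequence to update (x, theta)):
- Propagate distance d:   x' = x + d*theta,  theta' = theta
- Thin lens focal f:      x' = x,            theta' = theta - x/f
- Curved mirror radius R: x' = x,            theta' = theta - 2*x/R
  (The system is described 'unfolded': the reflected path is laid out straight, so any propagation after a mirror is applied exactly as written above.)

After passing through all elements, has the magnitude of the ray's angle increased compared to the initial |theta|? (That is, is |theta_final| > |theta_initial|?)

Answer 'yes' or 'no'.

Answer: yes

Derivation:
Initial: x=4.0000 theta=-0.4000
After 1 (propagate distance d=34): x=-9.6000 theta=-0.4000
After 2 (thin lens f=45): x=-9.6000 theta=-14/75 (≈-0.1867)
After 3 (propagate distance d=15): x=-12.4000 theta=-14/75 (≈-0.1867)
After 4 (thin lens f=57): x=-12.4000 theta=44/1425 (≈0.0309)
After 5 (propagate distance d=25): x=-3314/285 (≈-11.6281) theta=44/1425 (≈0.0309)
After 6 (curved mirror R=30): x=-3314/285 (≈-11.6281) theta=3446/4275 (≈0.8061)
After 7 (propagate distance d=41 (to screen)): x=91576/4275 (≈21.4213) theta=3446/4275 (≈0.8061)
|theta_initial|=0.4000 |theta_final|=3446/4275 (≈0.8061) -> increased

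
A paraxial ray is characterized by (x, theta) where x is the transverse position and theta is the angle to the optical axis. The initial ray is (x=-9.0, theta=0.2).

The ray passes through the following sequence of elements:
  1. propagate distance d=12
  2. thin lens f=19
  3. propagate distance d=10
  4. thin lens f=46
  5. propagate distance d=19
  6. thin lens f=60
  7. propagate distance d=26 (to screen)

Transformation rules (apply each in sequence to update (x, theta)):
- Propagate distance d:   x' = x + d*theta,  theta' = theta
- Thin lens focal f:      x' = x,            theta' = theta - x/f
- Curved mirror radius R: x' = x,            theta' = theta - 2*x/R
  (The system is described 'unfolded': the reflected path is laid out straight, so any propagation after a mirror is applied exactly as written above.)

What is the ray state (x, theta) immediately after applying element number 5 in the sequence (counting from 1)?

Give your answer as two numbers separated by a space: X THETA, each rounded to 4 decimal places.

Initial: x=-9.0000 theta=0.2000
After 1 (propagate distance d=12): x=-6.6000 theta=0.2000
After 2 (thin lens f=19): x=-6.6000 theta=52/95 (≈0.5474)
After 3 (propagate distance d=10): x=-107/95 (≈-1.1263) theta=52/95 (≈0.5474)
After 4 (thin lens f=46): x=-107/95 (≈-1.1263) theta=2499/4370 (≈0.5719)
After 5 (propagate distance d=19): x=42559/4370 (≈9.7389) theta=2499/4370 (≈0.5719)
Rounded to 4 decimal places: x = 9.7389, theta = 0.5719

Answer: 9.7389 0.5719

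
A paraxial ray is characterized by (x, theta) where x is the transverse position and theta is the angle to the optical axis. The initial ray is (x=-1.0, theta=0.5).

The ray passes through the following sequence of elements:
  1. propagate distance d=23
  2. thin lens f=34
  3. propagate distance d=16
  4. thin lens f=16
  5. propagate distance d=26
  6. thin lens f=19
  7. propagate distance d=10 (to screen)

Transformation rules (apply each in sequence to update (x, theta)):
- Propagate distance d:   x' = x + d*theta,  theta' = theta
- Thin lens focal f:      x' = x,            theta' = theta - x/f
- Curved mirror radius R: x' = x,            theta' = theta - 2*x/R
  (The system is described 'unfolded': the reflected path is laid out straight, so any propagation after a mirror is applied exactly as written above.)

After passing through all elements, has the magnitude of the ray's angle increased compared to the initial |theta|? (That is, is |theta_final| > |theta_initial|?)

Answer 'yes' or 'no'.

Answer: no

Derivation:
Initial: x=-1.0000 theta=0.5000
After 1 (propagate distance d=23): x=10.5000 theta=0.5000
After 2 (thin lens f=34): x=10.5000 theta=13/68 (≈0.1912)
After 3 (propagate distance d=16): x=461/34 (≈13.5588) theta=13/68 (≈0.1912)
After 4 (thin lens f=16): x=461/34 (≈13.5588) theta=-21/32 (≈-0.6563)
After 5 (propagate distance d=26): x=-953/272 (≈-3.5037) theta=-21/32 (≈-0.6563)
After 6 (thin lens f=19): x=-953/272 (≈-3.5037) theta=-4877/10336 (≈-0.4718)
After 7 (propagate distance d=10 (to screen)): x=-10623/1292 (≈-8.2221) theta=-4877/10336 (≈-0.4718)
|theta_initial|=0.5000 |theta_final|=4877/10336 (≈0.4718) -> not increased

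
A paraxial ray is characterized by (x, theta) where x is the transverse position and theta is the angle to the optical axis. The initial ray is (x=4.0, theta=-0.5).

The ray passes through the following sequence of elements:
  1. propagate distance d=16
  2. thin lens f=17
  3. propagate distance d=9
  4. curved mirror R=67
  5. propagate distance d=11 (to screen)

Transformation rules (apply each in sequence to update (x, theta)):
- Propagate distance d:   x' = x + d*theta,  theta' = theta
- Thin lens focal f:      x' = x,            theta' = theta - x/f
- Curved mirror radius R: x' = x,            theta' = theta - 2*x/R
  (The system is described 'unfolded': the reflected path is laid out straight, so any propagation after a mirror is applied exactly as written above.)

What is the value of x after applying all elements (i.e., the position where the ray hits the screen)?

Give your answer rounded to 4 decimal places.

Initial: x=4.0000 theta=-0.5000
After 1 (propagate distance d=16): x=-4.0000 theta=-0.5000
After 2 (thin lens f=17): x=-4.0000 theta=-9/34 (≈-0.2647)
After 3 (propagate distance d=9): x=-217/34 (≈-6.3824) theta=-9/34 (≈-0.2647)
After 4 (curved mirror R=67): x=-217/34 (≈-6.3824) theta=-169/2278 (≈-0.0742)
After 5 (propagate distance d=11 (to screen)): x=-8199/1139 (≈-7.1984) theta=-169/2278 (≈-0.0742)
Rounded to 4 decimal places: x = -7.1984

Answer: -7.1984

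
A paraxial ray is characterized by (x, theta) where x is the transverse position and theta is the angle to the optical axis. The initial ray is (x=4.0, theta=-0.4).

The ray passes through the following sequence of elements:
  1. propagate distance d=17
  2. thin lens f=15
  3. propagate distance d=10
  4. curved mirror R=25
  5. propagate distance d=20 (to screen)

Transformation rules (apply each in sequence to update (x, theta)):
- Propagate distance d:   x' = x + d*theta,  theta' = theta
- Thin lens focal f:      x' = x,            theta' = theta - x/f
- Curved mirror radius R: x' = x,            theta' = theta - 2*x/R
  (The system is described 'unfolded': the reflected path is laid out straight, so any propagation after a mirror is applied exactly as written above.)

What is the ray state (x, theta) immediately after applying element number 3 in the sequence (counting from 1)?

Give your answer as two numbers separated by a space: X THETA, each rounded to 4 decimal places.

Initial: x=4.0000 theta=-0.4000
After 1 (propagate distance d=17): x=-2.8000 theta=-0.4000
After 2 (thin lens f=15): x=-2.8000 theta=-16/75 (≈-0.2133)
After 3 (propagate distance d=10): x=-74/15 (≈-4.9333) theta=-16/75 (≈-0.2133)
Rounded to 4 decimal places: x = -4.9333, theta = -0.2133

Answer: -4.9333 -0.2133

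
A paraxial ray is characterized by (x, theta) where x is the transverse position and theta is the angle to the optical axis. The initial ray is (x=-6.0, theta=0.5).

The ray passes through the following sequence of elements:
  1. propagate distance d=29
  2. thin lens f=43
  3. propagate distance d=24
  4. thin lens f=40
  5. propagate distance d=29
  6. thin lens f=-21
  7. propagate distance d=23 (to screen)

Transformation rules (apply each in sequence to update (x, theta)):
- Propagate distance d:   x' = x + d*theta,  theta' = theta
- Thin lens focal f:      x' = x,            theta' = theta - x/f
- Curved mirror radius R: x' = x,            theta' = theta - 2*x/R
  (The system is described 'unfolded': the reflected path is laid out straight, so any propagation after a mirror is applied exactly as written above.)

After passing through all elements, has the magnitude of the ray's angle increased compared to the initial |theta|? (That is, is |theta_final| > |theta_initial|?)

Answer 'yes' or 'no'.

Answer: yes

Derivation:
Initial: x=-6.0000 theta=0.5000
After 1 (propagate distance d=29): x=8.5000 theta=0.5000
After 2 (thin lens f=43): x=8.5000 theta=13/43 (≈0.3023)
After 3 (propagate distance d=24): x=1355/86 (≈15.7558) theta=13/43 (≈0.3023)
After 4 (thin lens f=40): x=1355/86 (≈15.7558) theta=-63/688 (≈-0.0916)
After 5 (propagate distance d=29): x=9013/688 (≈13.1003) theta=-63/688 (≈-0.0916)
After 6 (thin lens f=-21): x=9013/688 (≈13.1003) theta=3845/7224 (≈0.5323)
After 7 (propagate distance d=23 (to screen)): x=366143/14448 (≈25.3421) theta=3845/7224 (≈0.5323)
|theta_initial|=0.5000 |theta_final|=3845/7224 (≈0.5323) -> increased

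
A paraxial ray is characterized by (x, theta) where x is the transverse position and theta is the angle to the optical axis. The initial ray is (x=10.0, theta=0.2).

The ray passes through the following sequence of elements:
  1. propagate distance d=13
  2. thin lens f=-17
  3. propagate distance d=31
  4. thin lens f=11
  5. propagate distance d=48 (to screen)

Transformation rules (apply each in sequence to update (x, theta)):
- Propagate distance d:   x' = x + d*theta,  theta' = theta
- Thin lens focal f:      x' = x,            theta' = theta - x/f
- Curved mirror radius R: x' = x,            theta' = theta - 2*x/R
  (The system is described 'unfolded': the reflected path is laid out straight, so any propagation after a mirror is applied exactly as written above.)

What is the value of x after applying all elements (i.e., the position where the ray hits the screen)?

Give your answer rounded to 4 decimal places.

Initial: x=10.0000 theta=0.2000
After 1 (propagate distance d=13): x=12.6000 theta=0.2000
After 2 (thin lens f=-17): x=12.6000 theta=16/17 (≈0.9412)
After 3 (propagate distance d=31): x=3551/85 (≈41.7765) theta=16/17 (≈0.9412)
After 4 (thin lens f=11): x=3551/85 (≈41.7765) theta=-2671/935 (≈-2.8567)
After 5 (propagate distance d=48 (to screen)): x=-89147/935 (≈-95.3444) theta=-2671/935 (≈-2.8567)
Rounded to 4 decimal places: x = -95.3444

Answer: -95.3444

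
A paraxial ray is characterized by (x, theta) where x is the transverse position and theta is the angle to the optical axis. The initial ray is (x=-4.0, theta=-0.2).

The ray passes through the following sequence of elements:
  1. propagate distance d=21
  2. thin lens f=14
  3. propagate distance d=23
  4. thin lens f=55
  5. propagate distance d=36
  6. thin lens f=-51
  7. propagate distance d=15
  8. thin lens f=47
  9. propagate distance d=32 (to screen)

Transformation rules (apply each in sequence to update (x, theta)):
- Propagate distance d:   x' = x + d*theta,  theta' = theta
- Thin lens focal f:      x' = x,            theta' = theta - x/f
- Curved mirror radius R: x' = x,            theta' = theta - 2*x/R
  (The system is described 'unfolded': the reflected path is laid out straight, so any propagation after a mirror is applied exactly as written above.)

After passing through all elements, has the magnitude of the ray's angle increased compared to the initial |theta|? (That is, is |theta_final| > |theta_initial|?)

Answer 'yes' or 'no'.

Initial: x=-4.0000 theta=-0.2000
After 1 (propagate distance d=21): x=-8.2000 theta=-0.2000
After 2 (thin lens f=14): x=-8.2000 theta=27/70 (≈0.3857)
After 3 (propagate distance d=23): x=47/70 (≈0.6714) theta=27/70 (≈0.3857)
After 4 (thin lens f=55): x=47/70 (≈0.6714) theta=719/1925 (≈0.3735)
After 5 (propagate distance d=36): x=54353/3850 (≈14.1177) theta=719/1925 (≈0.3735)
After 6 (thin lens f=-51): x=54353/3850 (≈14.1177) theta=127691/196350 (≈0.6503)
After 7 (propagate distance d=15): x=111604/4675 (≈23.8725) theta=127691/196350 (≈0.6503)
After 8 (thin lens f=47): x=111604/4675 (≈23.8725) theta=1314109/9228450 (≈0.1424)
After 9 (propagate distance d=32 (to screen)): x=131178892/4614225 (≈28.4292) theta=1314109/9228450 (≈0.1424)
|theta_initial|=0.2000 |theta_final|=1314109/9228450 (≈0.1424) -> not increased

Answer: no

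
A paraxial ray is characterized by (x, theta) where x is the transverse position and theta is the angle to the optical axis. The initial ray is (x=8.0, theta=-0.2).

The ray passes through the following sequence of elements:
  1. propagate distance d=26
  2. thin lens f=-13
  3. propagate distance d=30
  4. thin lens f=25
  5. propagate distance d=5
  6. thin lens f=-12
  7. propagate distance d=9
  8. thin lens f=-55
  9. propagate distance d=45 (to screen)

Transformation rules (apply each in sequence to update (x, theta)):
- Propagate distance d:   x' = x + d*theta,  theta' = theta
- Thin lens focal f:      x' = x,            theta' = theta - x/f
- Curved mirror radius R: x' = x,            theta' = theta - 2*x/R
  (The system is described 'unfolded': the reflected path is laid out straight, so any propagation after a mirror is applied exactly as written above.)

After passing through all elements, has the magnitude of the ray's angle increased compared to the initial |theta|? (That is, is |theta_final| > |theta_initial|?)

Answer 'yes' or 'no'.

Initial: x=8.0000 theta=-0.2000
After 1 (propagate distance d=26): x=2.8000 theta=-0.2000
After 2 (thin lens f=-13): x=2.8000 theta=1/65 (≈0.0154)
After 3 (propagate distance d=30): x=212/65 (≈3.2615) theta=1/65 (≈0.0154)
After 4 (thin lens f=25): x=212/65 (≈3.2615) theta=-187/1625 (≈-0.1151)
After 5 (propagate distance d=5): x=873/325 (≈2.6862) theta=-187/1625 (≈-0.1151)
After 6 (thin lens f=-12): x=873/325 (≈2.6862) theta=707/6500 (≈0.1088)
After 7 (propagate distance d=9): x=23823/6500 (≈3.6651) theta=707/6500 (≈0.1088)
After 8 (thin lens f=-55): x=23823/6500 (≈3.6651) theta=15677/89375 (≈0.1754)
After 9 (propagate distance d=45 (to screen)): x=33057/2860 (≈11.5584) theta=15677/89375 (≈0.1754)
|theta_initial|=0.2000 |theta_final|=15677/89375 (≈0.1754) -> not increased

Answer: no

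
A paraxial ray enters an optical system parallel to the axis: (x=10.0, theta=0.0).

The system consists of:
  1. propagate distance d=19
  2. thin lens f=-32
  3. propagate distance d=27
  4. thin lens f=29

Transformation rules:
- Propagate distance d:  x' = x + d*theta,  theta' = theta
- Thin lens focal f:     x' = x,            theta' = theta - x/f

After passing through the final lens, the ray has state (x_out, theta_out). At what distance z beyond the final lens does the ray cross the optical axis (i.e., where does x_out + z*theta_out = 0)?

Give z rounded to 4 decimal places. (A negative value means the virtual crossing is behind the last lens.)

Answer: 57.0333

Derivation:
Initial: x=10.0000 theta=0.0000
After 1 (propagate distance d=19): x=10.0000 theta=0.0000
After 2 (thin lens f=-32): x=10.0000 theta=0.3125
After 3 (propagate distance d=27): x=18.4375 theta=0.3125
After 4 (thin lens f=29): x=18.4375 theta=-75/232 (≈-0.3233)
z_focus = -x_out/theta_out = -(18.4375)/(-75/232) = 1711/30 ≈ 57.0333
Rounded to 4 decimal places: z = 57.0333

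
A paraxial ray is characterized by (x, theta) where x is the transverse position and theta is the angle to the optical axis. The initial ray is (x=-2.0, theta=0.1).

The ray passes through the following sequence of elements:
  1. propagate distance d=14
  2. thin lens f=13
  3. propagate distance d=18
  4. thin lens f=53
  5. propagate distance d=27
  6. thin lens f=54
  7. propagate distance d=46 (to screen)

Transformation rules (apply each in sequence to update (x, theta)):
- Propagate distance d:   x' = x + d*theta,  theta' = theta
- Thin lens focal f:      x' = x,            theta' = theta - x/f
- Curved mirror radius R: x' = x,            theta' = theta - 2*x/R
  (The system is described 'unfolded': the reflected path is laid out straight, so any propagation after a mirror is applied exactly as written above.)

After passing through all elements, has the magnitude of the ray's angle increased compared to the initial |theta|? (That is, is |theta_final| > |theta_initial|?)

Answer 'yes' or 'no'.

Answer: no

Derivation:
Initial: x=-2.0000 theta=0.1000
After 1 (propagate distance d=14): x=-0.6000 theta=0.1000
After 2 (thin lens f=13): x=-0.6000 theta=19/130 (≈0.1462)
After 3 (propagate distance d=18): x=132/65 (≈2.0308) theta=19/130 (≈0.1462)
After 4 (thin lens f=53): x=132/65 (≈2.0308) theta=743/6890 (≈0.1078)
After 5 (propagate distance d=27): x=34053/6890 (≈4.9424) theta=743/6890 (≈0.1078)
After 6 (thin lens f=54): x=34053/6890 (≈4.9424) theta=2023/124020 (≈0.0163)
After 7 (propagate distance d=46 (to screen)): x=176503/31005 (≈5.6927) theta=2023/124020 (≈0.0163)
|theta_initial|=0.1000 |theta_final|=2023/124020 (≈0.0163) -> not increased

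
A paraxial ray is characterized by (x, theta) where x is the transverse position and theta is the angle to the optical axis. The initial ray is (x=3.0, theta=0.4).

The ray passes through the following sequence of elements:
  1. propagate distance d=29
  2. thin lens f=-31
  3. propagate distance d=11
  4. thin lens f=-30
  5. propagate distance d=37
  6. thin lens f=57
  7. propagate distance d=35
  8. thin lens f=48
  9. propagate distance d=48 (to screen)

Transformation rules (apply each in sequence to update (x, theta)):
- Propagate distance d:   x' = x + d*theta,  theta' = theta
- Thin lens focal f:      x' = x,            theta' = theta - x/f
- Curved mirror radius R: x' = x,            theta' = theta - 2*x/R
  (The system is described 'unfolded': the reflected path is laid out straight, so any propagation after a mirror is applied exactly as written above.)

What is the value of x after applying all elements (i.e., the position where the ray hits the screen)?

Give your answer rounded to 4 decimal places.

Answer: 7.8814

Derivation:
Initial: x=3.0000 theta=0.4000
After 1 (propagate distance d=29): x=14.6000 theta=0.4000
After 2 (thin lens f=-31): x=14.6000 theta=27/31 (≈0.8710)
After 3 (propagate distance d=11): x=3748/155 (≈24.1806) theta=27/31 (≈0.8710)
After 4 (thin lens f=-30): x=3748/155 (≈24.1806) theta=3899/2325 (≈1.6770)
After 5 (propagate distance d=37): x=200483/2325 (≈86.2292) theta=3899/2325 (≈1.6770)
After 6 (thin lens f=57): x=200483/2325 (≈86.2292) theta=4352/26505 (≈0.1642)
After 7 (propagate distance d=35): x=12189131/132525 (≈91.9761) theta=4352/26505 (≈0.1642)
After 8 (thin lens f=48): x=12189131/132525 (≈91.9761) theta=-11144651/6361200 (≈-1.7520)
After 9 (propagate distance d=48 (to screen)): x=69632/8835 (≈7.8814) theta=-11144651/6361200 (≈-1.7520)
Rounded to 4 decimal places: x = 7.8814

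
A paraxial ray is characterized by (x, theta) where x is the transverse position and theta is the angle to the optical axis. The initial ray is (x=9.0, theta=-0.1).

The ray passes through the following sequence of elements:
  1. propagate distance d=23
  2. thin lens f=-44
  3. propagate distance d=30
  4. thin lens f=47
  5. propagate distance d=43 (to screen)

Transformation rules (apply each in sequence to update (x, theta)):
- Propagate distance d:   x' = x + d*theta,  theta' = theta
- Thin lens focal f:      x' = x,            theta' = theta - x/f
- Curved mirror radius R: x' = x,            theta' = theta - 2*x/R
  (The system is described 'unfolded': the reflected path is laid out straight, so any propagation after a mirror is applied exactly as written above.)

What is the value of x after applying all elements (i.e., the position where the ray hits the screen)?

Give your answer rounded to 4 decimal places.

Initial: x=9.0000 theta=-0.1000
After 1 (propagate distance d=23): x=6.7000 theta=-0.1000
After 2 (thin lens f=-44): x=6.7000 theta=23/440 (≈0.0523)
After 3 (propagate distance d=30): x=1819/220 (≈8.2682) theta=23/440 (≈0.0523)
After 4 (thin lens f=47): x=1819/220 (≈8.2682) theta=-2557/20680 (≈-0.1236)
After 5 (propagate distance d=43 (to screen)): x=12207/4136 (≈2.9514) theta=-2557/20680 (≈-0.1236)
Rounded to 4 decimal places: x = 2.9514

Answer: 2.9514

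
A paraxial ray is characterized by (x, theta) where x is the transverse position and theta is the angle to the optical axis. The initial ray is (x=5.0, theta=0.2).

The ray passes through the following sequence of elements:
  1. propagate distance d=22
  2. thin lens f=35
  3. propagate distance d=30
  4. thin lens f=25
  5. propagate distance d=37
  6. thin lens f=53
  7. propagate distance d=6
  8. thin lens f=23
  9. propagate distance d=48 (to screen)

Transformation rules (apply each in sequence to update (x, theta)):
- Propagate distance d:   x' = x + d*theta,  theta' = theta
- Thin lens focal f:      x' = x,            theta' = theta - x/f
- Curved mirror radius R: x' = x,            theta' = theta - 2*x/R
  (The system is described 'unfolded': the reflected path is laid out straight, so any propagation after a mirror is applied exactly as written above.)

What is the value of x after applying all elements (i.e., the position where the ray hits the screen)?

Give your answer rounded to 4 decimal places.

Initial: x=5.0000 theta=0.2000
After 1 (propagate distance d=22): x=9.4000 theta=0.2000
After 2 (thin lens f=35): x=9.4000 theta=-12/175 (≈-0.0686)
After 3 (propagate distance d=30): x=257/35 (≈7.3429) theta=-12/175 (≈-0.0686)
After 4 (thin lens f=25): x=257/35 (≈7.3429) theta=-317/875 (≈-0.3623)
After 5 (propagate distance d=37): x=-5304/875 (≈-6.0617) theta=-317/875 (≈-0.3623)
After 6 (thin lens f=53): x=-5304/875 (≈-6.0617) theta=-11497/46375 (≈-0.2479)
After 7 (propagate distance d=6): x=-350094/46375 (≈-7.5492) theta=-11497/46375 (≈-0.2479)
After 8 (thin lens f=23): x=-350094/46375 (≈-7.5492) theta=85663/1066625 (≈0.0803)
After 9 (propagate distance d=48 (to screen)): x=-74346/20125 (≈-3.6942) theta=85663/1066625 (≈0.0803)
Rounded to 4 decimal places: x = -3.6942

Answer: -3.6942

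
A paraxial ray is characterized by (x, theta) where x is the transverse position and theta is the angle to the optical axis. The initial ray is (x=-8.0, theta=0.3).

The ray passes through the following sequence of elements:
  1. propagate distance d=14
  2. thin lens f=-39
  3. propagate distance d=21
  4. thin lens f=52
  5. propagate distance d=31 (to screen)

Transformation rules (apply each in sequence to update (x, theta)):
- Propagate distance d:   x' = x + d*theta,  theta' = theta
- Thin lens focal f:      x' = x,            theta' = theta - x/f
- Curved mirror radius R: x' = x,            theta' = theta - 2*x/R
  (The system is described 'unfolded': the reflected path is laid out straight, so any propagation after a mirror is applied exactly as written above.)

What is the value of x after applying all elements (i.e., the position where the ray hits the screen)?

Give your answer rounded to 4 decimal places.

Answer: 6.4628

Derivation:
Initial: x=-8.0000 theta=0.3000
After 1 (propagate distance d=14): x=-3.8000 theta=0.3000
After 2 (thin lens f=-39): x=-3.8000 theta=79/390 (≈0.2026)
After 3 (propagate distance d=21): x=59/130 (≈0.4538) theta=79/390 (≈0.2026)
After 4 (thin lens f=52): x=59/130 (≈0.4538) theta=3931/20280 (≈0.1938)
After 5 (propagate distance d=31 (to screen)): x=26213/4056 (≈6.4628) theta=3931/20280 (≈0.1938)
Rounded to 4 decimal places: x = 6.4628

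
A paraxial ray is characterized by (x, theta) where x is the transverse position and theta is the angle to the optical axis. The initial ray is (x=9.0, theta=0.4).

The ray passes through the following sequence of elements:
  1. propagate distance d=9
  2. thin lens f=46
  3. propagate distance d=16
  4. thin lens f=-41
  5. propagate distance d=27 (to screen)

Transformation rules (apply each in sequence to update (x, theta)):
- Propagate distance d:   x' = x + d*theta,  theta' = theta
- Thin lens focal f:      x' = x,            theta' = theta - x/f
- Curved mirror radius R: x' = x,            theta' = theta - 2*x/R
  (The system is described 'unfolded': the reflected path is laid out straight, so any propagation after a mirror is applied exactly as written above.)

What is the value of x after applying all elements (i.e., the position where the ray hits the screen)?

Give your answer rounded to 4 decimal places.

Initial: x=9.0000 theta=0.4000
After 1 (propagate distance d=9): x=12.6000 theta=0.4000
After 2 (thin lens f=46): x=12.6000 theta=29/230 (≈0.1261)
After 3 (propagate distance d=16): x=1681/115 (≈14.6174) theta=29/230 (≈0.1261)
After 4 (thin lens f=-41): x=1681/115 (≈14.6174) theta=111/230 (≈0.4826)
After 5 (propagate distance d=27 (to screen)): x=6359/230 (≈27.6478) theta=111/230 (≈0.4826)
Rounded to 4 decimal places: x = 27.6478

Answer: 27.6478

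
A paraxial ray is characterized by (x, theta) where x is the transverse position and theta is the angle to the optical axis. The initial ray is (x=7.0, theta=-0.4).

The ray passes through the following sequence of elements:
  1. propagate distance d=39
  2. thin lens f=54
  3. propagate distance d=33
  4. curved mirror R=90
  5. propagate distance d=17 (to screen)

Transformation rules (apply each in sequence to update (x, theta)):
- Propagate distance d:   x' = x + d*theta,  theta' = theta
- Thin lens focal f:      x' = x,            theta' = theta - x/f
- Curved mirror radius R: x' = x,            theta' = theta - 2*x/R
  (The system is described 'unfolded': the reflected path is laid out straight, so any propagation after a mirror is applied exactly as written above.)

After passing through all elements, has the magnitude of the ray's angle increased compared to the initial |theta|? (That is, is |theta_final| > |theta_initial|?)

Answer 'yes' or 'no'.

Initial: x=7.0000 theta=-0.4000
After 1 (propagate distance d=39): x=-8.6000 theta=-0.4000
After 2 (thin lens f=54): x=-8.6000 theta=-13/54 (≈-0.2407)
After 3 (propagate distance d=33): x=-1489/90 (≈-16.5444) theta=-13/54 (≈-0.2407)
After 4 (curved mirror R=90): x=-1489/90 (≈-16.5444) theta=257/2025 (≈0.1269)
After 5 (propagate distance d=17 (to screen)): x=-58267/4050 (≈-14.3869) theta=257/2025 (≈0.1269)
|theta_initial|=0.4000 |theta_final|=257/2025 (≈0.1269) -> not increased

Answer: no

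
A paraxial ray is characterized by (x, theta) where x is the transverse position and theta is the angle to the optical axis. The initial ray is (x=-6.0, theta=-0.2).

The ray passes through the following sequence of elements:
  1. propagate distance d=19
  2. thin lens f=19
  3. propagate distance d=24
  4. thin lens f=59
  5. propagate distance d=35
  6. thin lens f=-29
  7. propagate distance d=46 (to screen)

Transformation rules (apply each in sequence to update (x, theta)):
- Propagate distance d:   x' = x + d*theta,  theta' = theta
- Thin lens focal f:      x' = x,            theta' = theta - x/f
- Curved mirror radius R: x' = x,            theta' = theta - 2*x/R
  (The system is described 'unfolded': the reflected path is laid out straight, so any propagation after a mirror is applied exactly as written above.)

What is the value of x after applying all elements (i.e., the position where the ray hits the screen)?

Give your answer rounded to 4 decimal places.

Initial: x=-6.0000 theta=-0.2000
After 1 (propagate distance d=19): x=-9.8000 theta=-0.2000
After 2 (thin lens f=19): x=-9.8000 theta=6/19 (≈0.3158)
After 3 (propagate distance d=24): x=-211/95 (≈-2.2211) theta=6/19 (≈0.3158)
After 4 (thin lens f=59): x=-211/95 (≈-2.2211) theta=1981/5605 (≈0.3534)
After 5 (propagate distance d=35): x=2994/295 (≈10.1492) theta=1981/5605 (≈0.3534)
After 6 (thin lens f=-29): x=2994/295 (≈10.1492) theta=22867/32509 (≈0.7034)
After 7 (propagate distance d=46 (to screen)): x=6909104/162545 (≈42.5058) theta=22867/32509 (≈0.7034)
Rounded to 4 decimal places: x = 42.5058

Answer: 42.5058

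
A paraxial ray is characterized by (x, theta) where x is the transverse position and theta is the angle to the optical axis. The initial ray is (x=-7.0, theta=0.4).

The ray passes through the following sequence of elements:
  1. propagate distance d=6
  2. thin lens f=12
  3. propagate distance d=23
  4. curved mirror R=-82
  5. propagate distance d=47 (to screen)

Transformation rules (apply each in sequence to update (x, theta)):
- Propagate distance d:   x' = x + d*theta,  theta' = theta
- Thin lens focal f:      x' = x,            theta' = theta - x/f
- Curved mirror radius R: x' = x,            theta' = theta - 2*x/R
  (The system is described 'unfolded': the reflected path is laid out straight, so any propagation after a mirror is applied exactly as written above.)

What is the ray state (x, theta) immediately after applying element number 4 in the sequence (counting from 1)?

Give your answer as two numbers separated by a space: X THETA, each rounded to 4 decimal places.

Initial: x=-7.0000 theta=0.4000
After 1 (propagate distance d=6): x=-4.6000 theta=0.4000
After 2 (thin lens f=12): x=-4.6000 theta=47/60 (≈0.7833)
After 3 (propagate distance d=23): x=161/12 (≈13.4167) theta=47/60 (≈0.7833)
After 4 (curved mirror R=-82): x=161/12 (≈13.4167) theta=683/615 (≈1.1106)
Rounded to 4 decimal places: x = 13.4167, theta = 1.1106

Answer: 13.4167 1.1106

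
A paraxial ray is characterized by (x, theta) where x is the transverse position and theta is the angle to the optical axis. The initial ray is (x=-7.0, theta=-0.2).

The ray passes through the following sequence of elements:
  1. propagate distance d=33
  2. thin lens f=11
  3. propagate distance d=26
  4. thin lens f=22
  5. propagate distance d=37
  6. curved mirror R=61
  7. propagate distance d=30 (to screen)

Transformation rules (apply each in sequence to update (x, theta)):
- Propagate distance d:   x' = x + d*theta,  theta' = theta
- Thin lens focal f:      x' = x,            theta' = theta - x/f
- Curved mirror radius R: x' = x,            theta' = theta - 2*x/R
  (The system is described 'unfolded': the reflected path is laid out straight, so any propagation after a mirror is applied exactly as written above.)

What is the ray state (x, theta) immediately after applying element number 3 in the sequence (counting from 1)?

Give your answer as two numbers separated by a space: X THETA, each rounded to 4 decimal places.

Initial: x=-7.0000 theta=-0.2000
After 1 (propagate distance d=33): x=-13.6000 theta=-0.2000
After 2 (thin lens f=11): x=-13.6000 theta=57/55 (≈1.0364)
After 3 (propagate distance d=26): x=734/55 (≈13.3455) theta=57/55 (≈1.0364)
Rounded to 4 decimal places: x = 13.3455, theta = 1.0364

Answer: 13.3455 1.0364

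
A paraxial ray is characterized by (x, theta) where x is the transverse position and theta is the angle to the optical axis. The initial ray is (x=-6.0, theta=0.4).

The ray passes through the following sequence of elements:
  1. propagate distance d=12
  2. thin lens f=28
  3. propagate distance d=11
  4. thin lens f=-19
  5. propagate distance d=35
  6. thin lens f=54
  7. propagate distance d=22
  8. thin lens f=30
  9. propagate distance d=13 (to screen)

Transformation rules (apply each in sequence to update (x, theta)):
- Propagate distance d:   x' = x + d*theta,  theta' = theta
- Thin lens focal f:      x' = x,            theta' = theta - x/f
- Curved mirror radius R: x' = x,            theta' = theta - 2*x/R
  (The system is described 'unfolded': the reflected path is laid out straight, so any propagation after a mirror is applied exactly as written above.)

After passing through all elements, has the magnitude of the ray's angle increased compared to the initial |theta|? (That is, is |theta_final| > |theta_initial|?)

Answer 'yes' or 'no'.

Answer: yes

Derivation:
Initial: x=-6.0000 theta=0.4000
After 1 (propagate distance d=12): x=-1.2000 theta=0.4000
After 2 (thin lens f=28): x=-1.2000 theta=31/70 (≈0.4429)
After 3 (propagate distance d=11): x=257/70 (≈3.6714) theta=31/70 (≈0.4429)
After 4 (thin lens f=-19): x=257/70 (≈3.6714) theta=423/665 (≈0.6361)
After 5 (propagate distance d=35): x=34493/1330 (≈25.9346) theta=423/665 (≈0.6361)
After 6 (thin lens f=54): x=34493/1330 (≈25.9346) theta=589/3780 (≈0.1558)
After 7 (propagate distance d=22): x=527206/17955 (≈29.3626) theta=589/3780 (≈0.1558)
After 8 (thin lens f=30): x=527206/17955 (≈29.3626) theta=-886547/1077300 (≈-0.8229)
After 9 (propagate distance d=13 (to screen)): x=20107249/1077300 (≈18.6645) theta=-886547/1077300 (≈-0.8229)
|theta_initial|=0.4000 |theta_final|=886547/1077300 (≈0.8229) -> increased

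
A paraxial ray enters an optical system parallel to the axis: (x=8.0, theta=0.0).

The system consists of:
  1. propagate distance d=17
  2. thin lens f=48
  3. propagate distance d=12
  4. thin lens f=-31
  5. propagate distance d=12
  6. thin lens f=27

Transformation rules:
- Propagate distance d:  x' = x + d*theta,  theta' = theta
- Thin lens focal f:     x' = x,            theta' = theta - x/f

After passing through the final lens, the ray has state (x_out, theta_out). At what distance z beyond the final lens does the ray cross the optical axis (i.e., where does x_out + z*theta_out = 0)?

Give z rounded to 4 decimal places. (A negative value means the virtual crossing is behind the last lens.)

Initial: x=8.0000 theta=0.0000
After 1 (propagate distance d=17): x=8.0000 theta=0.0000
After 2 (thin lens f=48): x=8.0000 theta=-1/6 (≈-0.1667)
After 3 (propagate distance d=12): x=6.0000 theta=-1/6 (≈-0.1667)
After 4 (thin lens f=-31): x=6.0000 theta=5/186 (≈0.0269)
After 5 (propagate distance d=12): x=196/31 (≈6.3226) theta=5/186 (≈0.0269)
After 6 (thin lens f=27): x=196/31 (≈6.3226) theta=-347/1674 (≈-0.2073)
z_focus = -x_out/theta_out = -(196/31)/(-347/1674) = 10584/347 ≈ 30.5014
Rounded to 4 decimal places: z = 30.5014

Answer: 30.5014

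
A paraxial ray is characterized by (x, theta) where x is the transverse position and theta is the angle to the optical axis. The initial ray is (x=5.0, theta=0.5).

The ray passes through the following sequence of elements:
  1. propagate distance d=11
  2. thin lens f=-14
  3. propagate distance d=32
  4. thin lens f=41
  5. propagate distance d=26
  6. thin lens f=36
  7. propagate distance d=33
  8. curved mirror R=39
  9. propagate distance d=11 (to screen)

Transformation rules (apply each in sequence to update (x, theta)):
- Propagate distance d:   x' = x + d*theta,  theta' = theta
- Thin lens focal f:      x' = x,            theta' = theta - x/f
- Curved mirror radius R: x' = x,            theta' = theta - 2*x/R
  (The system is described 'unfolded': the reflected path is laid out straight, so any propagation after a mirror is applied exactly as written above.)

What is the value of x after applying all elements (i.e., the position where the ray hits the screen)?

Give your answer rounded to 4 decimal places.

Initial: x=5.0000 theta=0.5000
After 1 (propagate distance d=11): x=10.5000 theta=0.5000
After 2 (thin lens f=-14): x=10.5000 theta=1.2500
After 3 (propagate distance d=32): x=50.5000 theta=1.2500
After 4 (thin lens f=41): x=50.5000 theta=3/164 (≈0.0183)
After 5 (propagate distance d=26): x=2090/41 (≈50.9756) theta=3/164 (≈0.0183)
After 6 (thin lens f=36): x=2090/41 (≈50.9756) theta=-2063/1476 (≈-1.3977)
After 7 (propagate distance d=33): x=2387/492 (≈4.8516) theta=-2063/1476 (≈-1.3977)
After 8 (curved mirror R=39): x=2387/492 (≈4.8516) theta=-10531/6396 (≈-1.6465)
After 9 (propagate distance d=11 (to screen)): x=-14135/1066 (≈-13.2598) theta=-10531/6396 (≈-1.6465)
Rounded to 4 decimal places: x = -13.2598

Answer: -13.2598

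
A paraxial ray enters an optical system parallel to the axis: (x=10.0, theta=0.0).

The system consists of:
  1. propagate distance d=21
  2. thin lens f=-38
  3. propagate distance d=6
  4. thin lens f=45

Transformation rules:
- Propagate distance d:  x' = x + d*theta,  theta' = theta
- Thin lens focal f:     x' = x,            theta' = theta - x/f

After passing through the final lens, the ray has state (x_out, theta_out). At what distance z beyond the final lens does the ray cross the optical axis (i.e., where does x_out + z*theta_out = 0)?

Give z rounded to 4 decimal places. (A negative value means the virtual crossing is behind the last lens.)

Initial: x=10.0000 theta=0.0000
After 1 (propagate distance d=21): x=10.0000 theta=0.0000
After 2 (thin lens f=-38): x=10.0000 theta=5/19 (≈0.2632)
After 3 (propagate distance d=6): x=220/19 (≈11.5789) theta=5/19 (≈0.2632)
After 4 (thin lens f=45): x=220/19 (≈11.5789) theta=1/171 (≈0.0058)
z_focus = -x_out/theta_out = -(220/19)/(1/171) = -1980.0000
Rounded to 4 decimal places: z = -1980.0000

Answer: -1980.0000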